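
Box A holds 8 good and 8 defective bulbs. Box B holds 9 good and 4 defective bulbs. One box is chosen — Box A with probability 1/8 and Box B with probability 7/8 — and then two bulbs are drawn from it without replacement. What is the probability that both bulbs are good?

1351/3120

From Box A: P(both good) = (8/16)(7/15) = 7/30.
From Box B: P(both good) = (9/13)(8/12) = 6/13.
Total probability = (1/8)(7/30) + (7/8)(6/13) = 1351/3120.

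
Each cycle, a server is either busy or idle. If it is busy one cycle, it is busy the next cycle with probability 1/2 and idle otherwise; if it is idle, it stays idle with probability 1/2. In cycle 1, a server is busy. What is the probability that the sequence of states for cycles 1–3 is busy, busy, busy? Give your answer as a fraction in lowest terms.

Cycle 1 is given. For each transition, use the conditional probability from the current state:
P(busy | busy) = 1/2; P(busy | busy) = 1/2.
P = 1/2 × 1/2 = 1/4.

1/4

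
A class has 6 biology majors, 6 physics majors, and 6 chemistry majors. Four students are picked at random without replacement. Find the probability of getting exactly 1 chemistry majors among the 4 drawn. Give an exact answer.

22/51

One ordering (a chemistry major drawn first) has probability 6/18 × 12/17 × 11/16 × 10/15 = 7920/73440 = 11/102.
There are C(4,1) = 4 such orderings, each equally likely, so P = 4 × 11/102 = 22/51.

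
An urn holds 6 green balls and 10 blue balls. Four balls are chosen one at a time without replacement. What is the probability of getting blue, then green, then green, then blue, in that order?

45/728

Multiply the probability of each draw given the previous ones:
P = 10/16 × 6/15 × 5/14 × 9/13 = 2700/43680 = 45/728.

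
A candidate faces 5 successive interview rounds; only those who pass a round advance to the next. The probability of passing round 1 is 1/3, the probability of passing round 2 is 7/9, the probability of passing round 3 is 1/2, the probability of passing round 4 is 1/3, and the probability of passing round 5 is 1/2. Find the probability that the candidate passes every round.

Each stage is reached only if all earlier stages succeed, so
P = 1/3 × 7/9 × 1/2 × 1/3 × 1/2 = 7/324.

7/324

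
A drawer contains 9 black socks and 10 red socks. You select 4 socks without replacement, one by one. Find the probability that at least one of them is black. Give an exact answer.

P(no black) = 10/19 × 9/18 × 8/17 × 7/16 = 5040/93024 = 35/646.
P(at least one) = 1 − 35/646 = 611/646.

611/646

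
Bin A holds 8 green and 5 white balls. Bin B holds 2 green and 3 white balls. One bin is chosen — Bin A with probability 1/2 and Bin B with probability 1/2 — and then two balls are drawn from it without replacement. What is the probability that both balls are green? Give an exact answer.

From Bin A: P(both green) = (8/13)(7/12) = 14/39.
From Bin B: P(both green) = (2/5)(1/4) = 1/10.
Total probability = (1/2)(14/39) + (1/2)(1/10) = 179/780.

179/780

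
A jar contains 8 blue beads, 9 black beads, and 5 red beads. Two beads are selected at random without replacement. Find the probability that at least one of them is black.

P(no black) = 13/22 × 12/21 = 156/462 = 26/77.
P(at least one) = 1 − 26/77 = 51/77.

51/77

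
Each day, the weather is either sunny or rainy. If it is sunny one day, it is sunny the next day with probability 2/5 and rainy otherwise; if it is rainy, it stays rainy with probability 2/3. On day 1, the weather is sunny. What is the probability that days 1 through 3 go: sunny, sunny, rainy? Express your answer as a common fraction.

6/25

Day 1 is given. For each transition, use the conditional probability from the current state:
P(sunny | sunny) = 2/5; P(rainy | sunny) = 3/5.
P = 2/5 × 3/5 = 6/25.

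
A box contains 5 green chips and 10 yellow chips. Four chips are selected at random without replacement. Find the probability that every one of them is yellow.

2/13

P = 10/15 × 9/14 × 8/13 × 7/12 = 5040/32760 = 2/13.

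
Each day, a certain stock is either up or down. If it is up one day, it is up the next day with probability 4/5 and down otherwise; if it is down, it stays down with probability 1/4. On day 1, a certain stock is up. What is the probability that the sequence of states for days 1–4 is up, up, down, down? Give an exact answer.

Day 1 is given. For each transition, use the conditional probability from the current state:
P(up | up) = 4/5; P(down | up) = 1/5; P(down | down) = 1/4.
P = 4/5 × 1/5 × 1/4 = 4/100 = 1/25.

1/25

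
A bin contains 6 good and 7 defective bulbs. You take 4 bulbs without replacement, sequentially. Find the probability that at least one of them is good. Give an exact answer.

P(no good) = 7/13 × 6/12 × 5/11 × 4/10 = 840/17160 = 7/143.
P(at least one) = 1 − 7/143 = 136/143.

136/143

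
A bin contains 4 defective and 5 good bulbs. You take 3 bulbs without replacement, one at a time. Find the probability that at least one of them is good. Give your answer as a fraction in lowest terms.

P(no good) = 4/9 × 3/8 × 2/7 = 24/504 = 1/21.
P(at least one) = 1 − 1/21 = 20/21.

20/21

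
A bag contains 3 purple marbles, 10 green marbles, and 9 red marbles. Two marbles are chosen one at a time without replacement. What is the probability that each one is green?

P(all green) = 10/22 × 9/21 = 90/462 = 15/77.

15/77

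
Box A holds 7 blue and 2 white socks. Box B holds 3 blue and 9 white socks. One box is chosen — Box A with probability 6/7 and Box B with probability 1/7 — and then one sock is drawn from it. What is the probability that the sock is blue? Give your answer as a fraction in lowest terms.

From Box A: P(blue) = 7/9.
From Box B: P(blue) = 3/12.
Total probability = (6/7)(7/9) + (1/7)(3/12) = 59/84.

59/84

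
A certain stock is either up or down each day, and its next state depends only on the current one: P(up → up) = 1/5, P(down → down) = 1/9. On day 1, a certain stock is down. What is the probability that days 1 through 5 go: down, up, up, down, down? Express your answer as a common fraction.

32/2025

Day 1 is given. For each transition, use the conditional probability from the current state:
P(up | down) = 8/9; P(up | up) = 1/5; P(down | up) = 4/5; P(down | down) = 1/9.
P = 8/9 × 1/5 × 4/5 × 1/9 = 32/2025.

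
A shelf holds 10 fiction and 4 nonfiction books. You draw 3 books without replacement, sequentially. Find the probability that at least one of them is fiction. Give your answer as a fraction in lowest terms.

P(no fiction) = 4/14 × 3/13 × 2/12 = 24/2184 = 1/91.
P(at least one) = 1 − 1/91 = 90/91.

90/91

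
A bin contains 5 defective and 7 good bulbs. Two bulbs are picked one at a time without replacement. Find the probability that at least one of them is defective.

15/22

P(no defective) = 7/12 × 6/11 = 42/132 = 7/22.
P(at least one) = 1 − 7/22 = 15/22.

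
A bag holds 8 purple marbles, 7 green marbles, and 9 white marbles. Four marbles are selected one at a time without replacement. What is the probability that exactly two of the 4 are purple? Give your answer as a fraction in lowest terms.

One ordering (purple drawn first) has probability 8/24 × 7/23 × 16/22 × 15/21 = 13440/255024 = 40/759.
There are C(4,2) = 6 such orderings, each equally likely, so P = 6 × 40/759 = 80/253.

80/253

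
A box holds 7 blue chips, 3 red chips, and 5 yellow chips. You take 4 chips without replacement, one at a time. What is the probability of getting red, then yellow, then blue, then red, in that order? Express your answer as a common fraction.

1/156

Multiply the probability of each draw given the previous ones:
P = 3/15 × 5/14 × 7/13 × 2/12 = 210/32760 = 1/156.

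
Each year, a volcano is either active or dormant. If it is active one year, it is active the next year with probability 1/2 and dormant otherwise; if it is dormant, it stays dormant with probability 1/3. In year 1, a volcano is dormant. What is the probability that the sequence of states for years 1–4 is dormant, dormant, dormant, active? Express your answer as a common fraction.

Year 1 is given. For each transition, use the conditional probability from the current state:
P(dormant | dormant) = 1/3; P(dormant | dormant) = 1/3; P(active | dormant) = 2/3.
P = 1/3 × 1/3 × 2/3 = 2/27.

2/27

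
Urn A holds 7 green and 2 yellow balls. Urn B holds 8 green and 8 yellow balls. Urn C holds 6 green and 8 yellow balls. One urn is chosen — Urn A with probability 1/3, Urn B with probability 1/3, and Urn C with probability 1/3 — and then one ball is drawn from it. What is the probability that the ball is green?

215/378

From Urn A: P(green) = 7/9.
From Urn B: P(green) = 8/16.
From Urn C: P(green) = 6/14.
Total probability = (1/3)(7/9) + (1/3)(8/16) + (1/3)(6/14) = 215/378.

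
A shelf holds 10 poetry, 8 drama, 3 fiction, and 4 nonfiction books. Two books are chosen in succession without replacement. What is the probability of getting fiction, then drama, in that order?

Each draw changes the counts, so multiply the conditional probabilities along the sequence:
P = 3/25 × 8/24 = 24/600 = 1/25.

1/25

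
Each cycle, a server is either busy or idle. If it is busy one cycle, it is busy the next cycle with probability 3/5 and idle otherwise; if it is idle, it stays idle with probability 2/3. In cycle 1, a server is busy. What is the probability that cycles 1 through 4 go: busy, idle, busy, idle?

4/75

Cycle 1 is given. For each transition, use the conditional probability from the current state:
P(idle | busy) = 2/5; P(busy | idle) = 1/3; P(idle | busy) = 2/5.
P = 2/5 × 1/3 × 2/5 = 4/75.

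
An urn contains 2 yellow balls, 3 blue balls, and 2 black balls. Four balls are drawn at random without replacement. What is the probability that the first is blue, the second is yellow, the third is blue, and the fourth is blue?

Each draw changes the counts, so multiply the conditional probabilities along the sequence:
P = 3/7 × 2/6 × 2/5 × 1/4 = 12/840 = 1/70.

1/70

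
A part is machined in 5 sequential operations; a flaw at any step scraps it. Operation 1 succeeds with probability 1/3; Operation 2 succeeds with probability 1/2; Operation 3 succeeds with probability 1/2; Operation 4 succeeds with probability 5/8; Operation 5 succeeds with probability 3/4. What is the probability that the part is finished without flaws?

Each stage is reached only if all earlier stages succeed, so
P = 1/3 × 1/2 × 1/2 × 5/8 × 3/4 = 15/384 = 5/128.

5/128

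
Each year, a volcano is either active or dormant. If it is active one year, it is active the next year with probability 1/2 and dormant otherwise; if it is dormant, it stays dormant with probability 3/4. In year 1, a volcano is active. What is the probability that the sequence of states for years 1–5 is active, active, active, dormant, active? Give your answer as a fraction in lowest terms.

1/32

Year 1 is given. For each transition, use the conditional probability from the current state:
P(active | active) = 1/2; P(active | active) = 1/2; P(dormant | active) = 1/2; P(active | dormant) = 1/4.
P = 1/2 × 1/2 × 1/2 × 1/4 = 1/32.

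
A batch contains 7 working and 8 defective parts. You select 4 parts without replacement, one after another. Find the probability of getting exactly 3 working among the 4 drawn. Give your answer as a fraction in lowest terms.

8/39

One ordering (working drawn first) has probability 7/15 × 6/14 × 5/13 × 8/12 = 1680/32760 = 2/39.
There are C(4,3) = 4 such orderings, each equally likely, so P = 4 × 2/39 = 8/39.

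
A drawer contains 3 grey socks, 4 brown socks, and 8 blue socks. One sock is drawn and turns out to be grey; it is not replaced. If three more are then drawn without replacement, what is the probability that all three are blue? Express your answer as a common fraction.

After the first draw, 8 of the remaining 14 socks are blue.
P = 8/14 × 7/13 × 6/12 = 336/2184 = 2/13.

2/13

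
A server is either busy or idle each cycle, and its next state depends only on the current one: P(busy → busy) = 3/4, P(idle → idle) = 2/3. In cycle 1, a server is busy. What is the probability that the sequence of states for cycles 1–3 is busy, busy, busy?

Cycle 1 is given. For each transition, use the conditional probability from the current state:
P(busy | busy) = 3/4; P(busy | busy) = 3/4.
P = 3/4 × 3/4 = 9/16.

9/16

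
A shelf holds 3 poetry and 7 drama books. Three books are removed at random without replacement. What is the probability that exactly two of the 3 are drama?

One ordering (drama drawn first) has probability 7/10 × 6/9 × 3/8 = 126/720 = 7/40.
There are C(3,2) = 3 such orderings, each equally likely, so P = 3 × 7/40 = 21/40.

21/40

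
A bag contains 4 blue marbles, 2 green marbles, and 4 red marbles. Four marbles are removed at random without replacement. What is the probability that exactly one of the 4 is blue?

8/21

One ordering (blue drawn first) has probability 4/10 × 6/9 × 5/8 × 4/7 = 480/5040 = 2/21.
There are C(4,1) = 4 such orderings, each equally likely, so P = 4 × 2/21 = 8/21.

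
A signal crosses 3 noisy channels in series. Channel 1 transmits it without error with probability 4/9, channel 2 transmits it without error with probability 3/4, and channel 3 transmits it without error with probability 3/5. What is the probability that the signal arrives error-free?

1/5

The events are sequential, so multiply the conditional probabilities:
P = 4/9 × 3/4 × 3/5 = 36/180 = 1/5.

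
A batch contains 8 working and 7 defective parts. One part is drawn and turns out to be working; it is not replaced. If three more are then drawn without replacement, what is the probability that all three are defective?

After the first draw, 7 of the remaining 14 parts are defective.
P = 7/14 × 6/13 × 5/12 = 210/2184 = 5/52.

5/52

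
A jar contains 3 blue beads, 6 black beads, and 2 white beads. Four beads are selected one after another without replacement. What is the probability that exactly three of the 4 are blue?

One ordering (blue drawn first) has probability 3/11 × 2/10 × 1/9 × 8/8 = 48/7920 = 1/165.
There are C(4,3) = 4 such orderings, each equally likely, so P = 4 × 1/165 = 4/165.

4/165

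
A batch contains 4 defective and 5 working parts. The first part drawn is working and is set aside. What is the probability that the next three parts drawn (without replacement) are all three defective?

With the first part removed, 4 defective remain out of 8.
P = 4/8 × 3/7 × 2/6 = 24/336 = 1/14.

1/14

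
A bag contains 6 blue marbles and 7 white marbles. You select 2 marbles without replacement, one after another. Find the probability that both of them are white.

7/26

P(every draw is white) = 7/13 × 6/12 = 42/156 = 7/26.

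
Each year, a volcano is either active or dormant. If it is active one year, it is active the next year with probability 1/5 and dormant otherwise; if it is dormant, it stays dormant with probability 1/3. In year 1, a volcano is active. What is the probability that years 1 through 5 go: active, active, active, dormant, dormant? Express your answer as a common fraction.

Year 1 is given. For each transition, use the conditional probability from the current state:
P(active | active) = 1/5; P(active | active) = 1/5; P(dormant | active) = 4/5; P(dormant | dormant) = 1/3.
P = 1/5 × 1/5 × 4/5 × 1/3 = 4/375.

4/375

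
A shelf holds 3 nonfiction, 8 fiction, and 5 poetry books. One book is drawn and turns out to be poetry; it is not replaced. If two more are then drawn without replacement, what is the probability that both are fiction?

After the first draw, 8 of the remaining 15 books are fiction.
P = 8/15 × 7/14 = 56/210 = 4/15.

4/15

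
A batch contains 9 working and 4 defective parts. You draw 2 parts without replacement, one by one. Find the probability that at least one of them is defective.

7/13

P(no defective) = 9/13 × 8/12 = 72/156 = 6/13.
P(at least one) = 1 − 6/13 = 7/13.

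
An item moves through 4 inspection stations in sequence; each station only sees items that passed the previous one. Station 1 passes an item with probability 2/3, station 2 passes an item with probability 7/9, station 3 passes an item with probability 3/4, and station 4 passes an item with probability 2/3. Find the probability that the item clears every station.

The events are sequential, so multiply the conditional probabilities:
P = 2/3 × 7/9 × 3/4 × 2/3 = 84/324 = 7/27.

7/27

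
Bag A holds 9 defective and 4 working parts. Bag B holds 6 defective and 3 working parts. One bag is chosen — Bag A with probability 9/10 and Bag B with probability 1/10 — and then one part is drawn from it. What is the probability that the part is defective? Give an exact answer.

269/390

From Bag A: P(defective) = 9/13.
From Bag B: P(defective) = 6/9.
Total probability = (9/10)(9/13) + (1/10)(6/9) = 269/390.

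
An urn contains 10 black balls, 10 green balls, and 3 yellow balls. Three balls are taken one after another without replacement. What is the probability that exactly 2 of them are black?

585/1771

One ordering (black drawn first) has probability 10/23 × 9/22 × 13/21 = 1170/10626 = 195/1771.
There are C(3,2) = 3 such orderings, each equally likely, so P = 3 × 195/1771 = 585/1771.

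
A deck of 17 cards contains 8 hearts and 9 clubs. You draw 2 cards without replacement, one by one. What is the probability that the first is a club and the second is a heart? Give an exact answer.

Each draw changes the counts, so multiply the conditional probabilities along the sequence:
P = 9/17 × 8/16 = 72/272 = 9/34.

9/34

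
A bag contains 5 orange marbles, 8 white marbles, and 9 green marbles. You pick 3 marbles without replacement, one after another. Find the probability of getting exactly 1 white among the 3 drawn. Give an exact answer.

26/55

One ordering (white drawn first) has probability 8/22 × 14/21 × 13/20 = 1456/9240 = 26/165.
There are C(3,1) = 3 such orderings, each equally likely, so P = 3 × 26/165 = 26/55.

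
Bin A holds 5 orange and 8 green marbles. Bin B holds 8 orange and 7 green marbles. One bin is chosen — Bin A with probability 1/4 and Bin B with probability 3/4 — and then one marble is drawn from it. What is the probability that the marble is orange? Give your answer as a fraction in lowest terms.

From Bin A: P(orange) = 5/13.
From Bin B: P(orange) = 8/15.
Total probability = (1/4)(5/13) + (3/4)(8/15) = 129/260.

129/260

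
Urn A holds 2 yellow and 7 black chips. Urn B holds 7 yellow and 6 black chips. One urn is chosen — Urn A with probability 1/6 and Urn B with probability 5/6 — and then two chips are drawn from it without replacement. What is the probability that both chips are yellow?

From Urn A: P(both yellow) = (2/9)(1/8) = 1/36.
From Urn B: P(both yellow) = (7/13)(6/12) = 7/26.
Total probability = (1/6)(1/36) + (5/6)(7/26) = 643/2808.

643/2808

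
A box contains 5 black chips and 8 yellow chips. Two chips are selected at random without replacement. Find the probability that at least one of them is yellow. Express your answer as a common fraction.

P(no yellow) = 5/13 × 4/12 = 20/156 = 5/39.
P(at least one) = 1 − 5/39 = 34/39.

34/39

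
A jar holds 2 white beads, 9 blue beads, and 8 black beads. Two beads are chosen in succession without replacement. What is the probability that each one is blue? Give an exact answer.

4/19

P(all blue) = 9/19 × 8/18 = 72/342 = 4/19.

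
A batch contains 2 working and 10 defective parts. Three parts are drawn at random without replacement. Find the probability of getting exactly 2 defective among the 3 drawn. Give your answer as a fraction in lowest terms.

One ordering (defective drawn first) has probability 10/12 × 9/11 × 2/10 = 180/1320 = 3/22.
There are C(3,2) = 3 such orderings, each equally likely, so P = 3 × 3/22 = 9/22.

9/22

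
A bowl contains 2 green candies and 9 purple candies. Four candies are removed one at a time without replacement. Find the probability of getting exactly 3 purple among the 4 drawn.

One ordering (purple drawn first) has probability 9/11 × 8/10 × 7/9 × 2/8 = 1008/7920 = 7/55.
There are C(4,3) = 4 such orderings, each equally likely, so P = 4 × 7/55 = 28/55.

28/55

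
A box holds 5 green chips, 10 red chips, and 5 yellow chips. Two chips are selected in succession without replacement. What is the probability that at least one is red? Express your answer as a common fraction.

P(no red) = 10/20 × 9/19 = 90/380 = 9/38.
P(at least one) = 1 − 9/38 = 29/38.

29/38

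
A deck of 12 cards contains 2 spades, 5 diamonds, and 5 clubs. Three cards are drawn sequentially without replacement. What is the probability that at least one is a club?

P(no clubs) = 7/12 × 6/11 × 5/10 = 210/1320 = 7/44.
P(at least one) = 1 − 7/44 = 37/44.

37/44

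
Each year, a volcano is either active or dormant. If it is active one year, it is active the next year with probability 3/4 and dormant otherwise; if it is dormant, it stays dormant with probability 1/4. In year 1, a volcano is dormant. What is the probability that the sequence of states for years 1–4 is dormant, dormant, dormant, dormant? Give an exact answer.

1/64

Year 1 is given. For each transition, use the conditional probability from the current state:
P(dormant | dormant) = 1/4; P(dormant | dormant) = 1/4; P(dormant | dormant) = 1/4.
P = 1/4 × 1/4 × 1/4 = 1/64.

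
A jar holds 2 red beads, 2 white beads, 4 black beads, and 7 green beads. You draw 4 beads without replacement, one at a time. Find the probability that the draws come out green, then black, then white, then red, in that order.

2/585

Multiply the probability of each draw given the previous ones:
P = 7/15 × 4/14 × 2/13 × 2/12 = 112/32760 = 2/585.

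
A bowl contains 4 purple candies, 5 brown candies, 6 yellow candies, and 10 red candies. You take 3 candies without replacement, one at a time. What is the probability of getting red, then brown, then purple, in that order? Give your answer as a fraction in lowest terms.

Each draw changes the counts, so multiply the conditional probabilities along the sequence:
P = 10/25 × 5/24 × 4/23 = 200/13800 = 1/69.

1/69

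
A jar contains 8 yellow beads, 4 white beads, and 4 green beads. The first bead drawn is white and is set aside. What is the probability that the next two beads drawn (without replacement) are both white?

1/35

After the first draw, 3 of the remaining 15 beads are white.
P = 3/15 × 2/14 = 6/210 = 1/35.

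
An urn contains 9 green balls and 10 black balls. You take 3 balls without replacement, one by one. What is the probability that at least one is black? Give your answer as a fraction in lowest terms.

295/323

P(no black) = 9/19 × 8/18 × 7/17 = 504/5814 = 28/323.
P(at least one) = 1 − 28/323 = 295/323.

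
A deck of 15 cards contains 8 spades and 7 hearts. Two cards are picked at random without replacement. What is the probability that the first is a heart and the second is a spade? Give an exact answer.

Multiply the probability of each draw given the previous ones:
P = 7/15 × 8/14 = 56/210 = 4/15.

4/15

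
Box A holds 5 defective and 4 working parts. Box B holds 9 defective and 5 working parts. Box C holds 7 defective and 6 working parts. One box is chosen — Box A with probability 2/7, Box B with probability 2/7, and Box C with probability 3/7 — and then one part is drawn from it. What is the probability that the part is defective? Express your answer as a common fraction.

3286/5733

From Box A: P(defective) = 5/9.
From Box B: P(defective) = 9/14.
From Box C: P(defective) = 7/13.
Total probability = (2/7)(5/9) + (2/7)(9/14) + (3/7)(7/13) = 3286/5733.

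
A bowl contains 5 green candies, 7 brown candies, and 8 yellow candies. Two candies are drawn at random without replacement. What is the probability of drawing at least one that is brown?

P(no brown) = 13/20 × 12/19 = 156/380 = 39/95.
P(at least one) = 1 − 39/95 = 56/95.

56/95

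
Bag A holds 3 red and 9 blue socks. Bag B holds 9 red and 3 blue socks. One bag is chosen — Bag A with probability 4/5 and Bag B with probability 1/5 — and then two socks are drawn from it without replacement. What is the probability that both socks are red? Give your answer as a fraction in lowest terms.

From Bag A: P(both red) = (3/12)(2/11) = 1/22.
From Bag B: P(both red) = (9/12)(8/11) = 6/11.
Total probability = (4/5)(1/22) + (1/5)(6/11) = 8/55.

8/55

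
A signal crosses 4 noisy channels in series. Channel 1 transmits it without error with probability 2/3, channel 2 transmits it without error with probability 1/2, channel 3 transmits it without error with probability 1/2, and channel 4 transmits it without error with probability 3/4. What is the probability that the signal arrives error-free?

1/8

The events are sequential, so multiply the conditional probabilities:
P = 2/3 × 1/2 × 1/2 × 3/4 = 6/48 = 1/8.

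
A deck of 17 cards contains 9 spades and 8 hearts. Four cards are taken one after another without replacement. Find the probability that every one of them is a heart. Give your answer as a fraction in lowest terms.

1/34

P = 8/17 × 7/16 × 6/15 × 5/14 = 1680/57120 = 1/34.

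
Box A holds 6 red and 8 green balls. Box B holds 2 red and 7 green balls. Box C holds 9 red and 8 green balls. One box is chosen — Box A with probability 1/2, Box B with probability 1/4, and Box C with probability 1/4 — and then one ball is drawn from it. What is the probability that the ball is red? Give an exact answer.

1723/4284

From Box A: P(red) = 6/14.
From Box B: P(red) = 2/9.
From Box C: P(red) = 9/17.
Total probability = (1/2)(6/14) + (1/4)(2/9) + (1/4)(9/17) = 1723/4284.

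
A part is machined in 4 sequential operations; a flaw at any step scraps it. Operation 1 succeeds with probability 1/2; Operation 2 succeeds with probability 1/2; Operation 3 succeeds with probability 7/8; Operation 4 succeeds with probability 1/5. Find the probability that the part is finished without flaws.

7/160

Multiplying along the chain,
P = 1/2 × 1/2 × 7/8 × 1/5 = 7/160.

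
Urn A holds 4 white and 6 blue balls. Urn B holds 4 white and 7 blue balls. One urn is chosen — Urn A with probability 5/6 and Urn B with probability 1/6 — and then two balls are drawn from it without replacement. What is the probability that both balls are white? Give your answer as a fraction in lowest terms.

64/495

From Urn A: P(both white) = (4/10)(3/9) = 2/15.
From Urn B: P(both white) = (4/11)(3/10) = 6/55.
Total probability = (5/6)(2/15) + (1/6)(6/55) = 64/495.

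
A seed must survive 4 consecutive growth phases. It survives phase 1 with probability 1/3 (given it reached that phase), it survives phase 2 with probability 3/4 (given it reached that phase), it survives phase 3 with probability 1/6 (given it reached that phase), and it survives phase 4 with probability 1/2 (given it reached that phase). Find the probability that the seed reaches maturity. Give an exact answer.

Each stage is reached only if all earlier stages succeed, so
P = 1/3 × 3/4 × 1/6 × 1/2 = 3/144 = 1/48.

1/48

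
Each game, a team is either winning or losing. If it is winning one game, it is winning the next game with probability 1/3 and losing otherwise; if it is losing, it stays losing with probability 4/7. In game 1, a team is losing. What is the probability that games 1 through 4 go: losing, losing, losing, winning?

48/343

Game 1 is given. For each transition, use the conditional probability from the current state:
P(losing | losing) = 4/7; P(losing | losing) = 4/7; P(winning | losing) = 3/7.
P = 4/7 × 4/7 × 3/7 = 48/343.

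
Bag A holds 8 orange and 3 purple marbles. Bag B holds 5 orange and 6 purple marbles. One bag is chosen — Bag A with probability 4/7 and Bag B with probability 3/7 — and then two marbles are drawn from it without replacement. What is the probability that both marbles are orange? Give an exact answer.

142/385

From Bag A: P(both orange) = (8/11)(7/10) = 28/55.
From Bag B: P(both orange) = (5/11)(4/10) = 2/11.
Total probability = (4/7)(28/55) + (3/7)(2/11) = 142/385.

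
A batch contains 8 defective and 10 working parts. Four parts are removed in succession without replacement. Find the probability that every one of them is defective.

P = 8/18 × 7/17 × 6/16 × 5/15 = 1680/73440 = 7/306.

7/306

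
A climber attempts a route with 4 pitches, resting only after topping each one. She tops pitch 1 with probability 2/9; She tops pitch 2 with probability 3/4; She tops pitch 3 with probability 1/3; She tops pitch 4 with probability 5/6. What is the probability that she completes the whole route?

5/108

Each stage is reached only if all earlier stages succeed, so
P = 2/9 × 3/4 × 1/3 × 5/6 = 30/648 = 5/108.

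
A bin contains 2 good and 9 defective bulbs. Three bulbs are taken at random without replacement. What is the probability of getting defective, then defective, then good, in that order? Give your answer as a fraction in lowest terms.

Multiply the probability of each draw given the previous ones:
P = 9/11 × 8/10 × 2/9 = 144/990 = 8/55.

8/55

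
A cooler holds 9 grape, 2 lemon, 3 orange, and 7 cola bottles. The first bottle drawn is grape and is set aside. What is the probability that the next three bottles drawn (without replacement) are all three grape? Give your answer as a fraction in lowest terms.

After the first draw, 8 of the remaining 20 bottles are grape.
P = 8/20 × 7/19 × 6/18 = 336/6840 = 14/285.

14/285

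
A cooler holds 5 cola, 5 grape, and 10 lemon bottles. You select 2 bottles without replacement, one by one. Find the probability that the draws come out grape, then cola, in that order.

Chain rule:
P = 5/20 × 5/19 = 25/380 = 5/76.

5/76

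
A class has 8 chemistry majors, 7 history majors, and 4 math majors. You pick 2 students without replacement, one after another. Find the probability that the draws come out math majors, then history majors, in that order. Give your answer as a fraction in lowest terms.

Each draw changes the counts, so multiply the conditional probabilities along the sequence:
P = 4/19 × 7/18 = 28/342 = 14/171.

14/171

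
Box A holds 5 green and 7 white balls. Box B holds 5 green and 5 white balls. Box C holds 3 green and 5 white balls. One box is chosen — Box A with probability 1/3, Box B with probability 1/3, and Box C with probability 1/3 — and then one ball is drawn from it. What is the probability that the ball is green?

From Box A: P(green) = 5/12.
From Box B: P(green) = 5/10.
From Box C: P(green) = 3/8.
Total probability = (1/3)(5/12) + (1/3)(5/10) + (1/3)(3/8) = 31/72.

31/72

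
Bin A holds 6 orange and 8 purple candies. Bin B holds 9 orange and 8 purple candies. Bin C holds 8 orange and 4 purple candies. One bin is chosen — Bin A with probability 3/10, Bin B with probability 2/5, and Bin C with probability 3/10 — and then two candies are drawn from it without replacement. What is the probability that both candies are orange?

48091/170170

From Bin A: P(both orange) = (6/14)(5/13) = 15/91.
From Bin B: P(both orange) = (9/17)(8/16) = 9/34.
From Bin C: P(both orange) = (8/12)(7/11) = 14/33.
Total probability = (3/10)(15/91) + (2/5)(9/34) + (3/10)(14/33) = 48091/170170.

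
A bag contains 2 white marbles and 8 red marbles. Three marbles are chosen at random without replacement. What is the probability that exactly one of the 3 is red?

1/15

One ordering (red drawn first) has probability 8/10 × 2/9 × 1/8 = 16/720 = 1/45.
There are C(3,1) = 3 such orderings, each equally likely, so P = 3 × 1/45 = 1/15.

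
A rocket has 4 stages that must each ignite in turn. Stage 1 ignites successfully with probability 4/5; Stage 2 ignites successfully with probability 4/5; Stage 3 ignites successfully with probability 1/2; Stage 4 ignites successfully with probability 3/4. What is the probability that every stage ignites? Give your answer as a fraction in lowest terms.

6/25

The events are sequential, so multiply the conditional probabilities:
P = 4/5 × 4/5 × 1/2 × 3/4 = 48/200 = 6/25.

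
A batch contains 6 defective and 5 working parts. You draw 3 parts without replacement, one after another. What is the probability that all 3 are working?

P(all working) = 5/11 × 4/10 × 3/9 = 60/990 = 2/33.

2/33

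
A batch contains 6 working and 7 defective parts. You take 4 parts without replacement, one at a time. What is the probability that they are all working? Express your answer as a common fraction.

P = 6/13 × 5/12 × 4/11 × 3/10 = 360/17160 = 3/143.

3/143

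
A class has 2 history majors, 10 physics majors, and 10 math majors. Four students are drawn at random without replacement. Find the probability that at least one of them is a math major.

124/133

P(no math majors) = 12/22 × 11/21 × 10/20 × 9/19 = 11880/175560 = 9/133.
P(at least one) = 1 − 9/133 = 124/133.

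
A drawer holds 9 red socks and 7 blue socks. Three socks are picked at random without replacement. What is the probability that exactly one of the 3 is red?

27/80

One ordering (red drawn first) has probability 9/16 × 7/15 × 6/14 = 378/3360 = 9/80.
There are C(3,1) = 3 such orderings, each equally likely, so P = 3 × 9/80 = 27/80.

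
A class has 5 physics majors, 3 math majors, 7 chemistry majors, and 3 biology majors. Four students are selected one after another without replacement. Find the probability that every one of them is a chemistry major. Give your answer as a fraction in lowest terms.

7/612

P(all chemistry majors) = 7/18 × 6/17 × 5/16 × 4/15 = 840/73440 = 7/612.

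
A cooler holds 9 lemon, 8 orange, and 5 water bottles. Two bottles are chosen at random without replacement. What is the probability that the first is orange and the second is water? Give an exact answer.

20/231

Each draw changes the counts, so multiply the conditional probabilities along the sequence:
P = 8/22 × 5/21 = 40/462 = 20/231.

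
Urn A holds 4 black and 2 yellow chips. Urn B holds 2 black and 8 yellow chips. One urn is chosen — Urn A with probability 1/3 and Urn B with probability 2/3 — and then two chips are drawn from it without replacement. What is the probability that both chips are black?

From Urn A: P(both black) = (4/6)(3/5) = 2/5.
From Urn B: P(both black) = (2/10)(1/9) = 1/45.
Total probability = (1/3)(2/5) + (2/3)(1/45) = 4/27.

4/27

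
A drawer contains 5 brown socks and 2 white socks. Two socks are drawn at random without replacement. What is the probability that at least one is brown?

P(no brown) = 2/7 × 1/6 = 2/42 = 1/21.
P(at least one) = 1 − 1/21 = 20/21.

20/21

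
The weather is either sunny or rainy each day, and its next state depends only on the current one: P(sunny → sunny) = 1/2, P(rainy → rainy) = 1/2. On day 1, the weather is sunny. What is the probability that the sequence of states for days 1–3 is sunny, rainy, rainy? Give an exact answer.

1/4

Day 1 is given. For each transition, use the conditional probability from the current state:
P(rainy | sunny) = 1/2; P(rainy | rainy) = 1/2.
P = 1/2 × 1/2 = 1/4.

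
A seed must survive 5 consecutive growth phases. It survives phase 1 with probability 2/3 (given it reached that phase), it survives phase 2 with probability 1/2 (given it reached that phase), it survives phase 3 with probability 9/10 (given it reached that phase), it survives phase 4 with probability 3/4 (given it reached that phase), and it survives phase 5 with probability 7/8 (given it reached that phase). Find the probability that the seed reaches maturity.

63/320

The events are sequential, so multiply the conditional probabilities:
P = 2/3 × 1/2 × 9/10 × 3/4 × 7/8 = 378/1920 = 63/320.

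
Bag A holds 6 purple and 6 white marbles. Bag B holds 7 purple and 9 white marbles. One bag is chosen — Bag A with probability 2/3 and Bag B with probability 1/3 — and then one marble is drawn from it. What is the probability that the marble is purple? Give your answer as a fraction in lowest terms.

23/48

From Bag A: P(purple) = 6/12.
From Bag B: P(purple) = 7/16.
Total probability = (2/3)(6/12) + (1/3)(7/16) = 23/48.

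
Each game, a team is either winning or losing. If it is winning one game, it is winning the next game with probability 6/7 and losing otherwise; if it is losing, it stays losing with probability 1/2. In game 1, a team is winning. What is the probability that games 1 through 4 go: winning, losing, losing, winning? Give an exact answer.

1/28

Game 1 is given. For each transition, use the conditional probability from the current state:
P(losing | winning) = 1/7; P(losing | losing) = 1/2; P(winning | losing) = 1/2.
P = 1/7 × 1/2 × 1/2 = 1/28.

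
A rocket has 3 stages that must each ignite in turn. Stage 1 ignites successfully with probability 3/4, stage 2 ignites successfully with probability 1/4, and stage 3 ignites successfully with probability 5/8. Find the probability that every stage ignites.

Multiplying along the chain,
P = 3/4 × 1/4 × 5/8 = 15/128.

15/128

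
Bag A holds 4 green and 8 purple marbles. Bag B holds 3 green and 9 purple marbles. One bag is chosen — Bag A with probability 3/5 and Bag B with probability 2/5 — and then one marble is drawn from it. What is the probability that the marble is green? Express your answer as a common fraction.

From Bag A: P(green) = 4/12.
From Bag B: P(green) = 3/12.
Total probability = (3/5)(4/12) + (2/5)(3/12) = 3/10.

3/10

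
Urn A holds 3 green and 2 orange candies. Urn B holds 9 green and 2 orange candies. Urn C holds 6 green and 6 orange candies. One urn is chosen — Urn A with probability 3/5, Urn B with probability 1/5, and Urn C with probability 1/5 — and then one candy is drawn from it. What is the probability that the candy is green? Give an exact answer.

343/550

From Urn A: P(green) = 3/5.
From Urn B: P(green) = 9/11.
From Urn C: P(green) = 6/12.
Total probability = (3/5)(3/5) + (1/5)(9/11) + (1/5)(6/12) = 343/550.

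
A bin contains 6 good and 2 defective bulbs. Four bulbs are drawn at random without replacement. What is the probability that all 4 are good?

3/14

P(all good) = 6/8 × 5/7 × 4/6 × 3/5 = 360/1680 = 3/14.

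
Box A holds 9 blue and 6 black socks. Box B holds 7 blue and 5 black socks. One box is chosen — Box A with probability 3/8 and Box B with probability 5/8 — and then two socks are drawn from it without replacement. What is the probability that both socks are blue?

2017/6160

From Box A: P(both blue) = (9/15)(8/14) = 12/35.
From Box B: P(both blue) = (7/12)(6/11) = 7/22.
Total probability = (3/8)(12/35) + (5/8)(7/22) = 2017/6160.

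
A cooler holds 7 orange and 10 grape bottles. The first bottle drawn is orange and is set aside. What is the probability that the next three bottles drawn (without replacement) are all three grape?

3/14

After the first draw, 10 of the remaining 16 bottles are grape.
P = 10/16 × 9/15 × 8/14 = 720/3360 = 3/14.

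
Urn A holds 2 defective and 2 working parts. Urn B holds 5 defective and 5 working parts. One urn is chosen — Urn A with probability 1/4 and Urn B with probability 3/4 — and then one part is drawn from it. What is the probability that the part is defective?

1/2

From Urn A: P(defective) = 2/4.
From Urn B: P(defective) = 5/10.
Total probability = (1/4)(2/4) + (3/4)(5/10) = 1/2.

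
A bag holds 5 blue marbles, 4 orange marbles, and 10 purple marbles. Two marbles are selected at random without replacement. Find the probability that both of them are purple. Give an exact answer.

5/19

P(all purple) = 10/19 × 9/18 = 90/342 = 5/19.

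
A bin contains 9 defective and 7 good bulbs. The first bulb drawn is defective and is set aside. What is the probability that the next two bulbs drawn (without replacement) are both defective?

4/15

With the first bulb removed, 8 defective remain out of 15.
P = 8/15 × 7/14 = 56/210 = 4/15.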